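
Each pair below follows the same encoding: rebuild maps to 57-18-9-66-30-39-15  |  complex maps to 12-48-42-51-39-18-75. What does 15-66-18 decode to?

due

r(#18)→57 and e(#5)→18: differences scale by 3, so n = 3·pos + 3. With a=1..z=26, the number is 3·pos + 3.
Reversing it on 15-66-18: 15→(15−3)÷3=4=d, 66→(66−3)÷3=21=u, 18→(18−3)÷3=5=e.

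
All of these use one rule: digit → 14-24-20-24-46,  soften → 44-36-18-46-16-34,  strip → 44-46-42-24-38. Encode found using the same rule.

18-36-48-34-14

With a=1..z=26, the number is 2·pos + 6.
For found: f=6→18, o=15→36, u=21→48, n=14→34, d=4→14.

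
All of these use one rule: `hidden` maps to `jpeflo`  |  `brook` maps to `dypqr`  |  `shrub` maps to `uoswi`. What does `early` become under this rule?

ghsnf

Shifts by position in hidden: pos 0: h→j (+2), pos 1: i→p (+7), pos 2: d→e (+1), pos 3: d→f (+2), pos 4: e→l (+7), pos 5: n→o (+1) — repeating every 3. The shifts repeat in a cycle of length 3: positions 0,1,… shift by +2, +7, +1, then the pattern repeats.
On early: e+2=g, a+7=h, r+1=s, l+2=n, y+7=f.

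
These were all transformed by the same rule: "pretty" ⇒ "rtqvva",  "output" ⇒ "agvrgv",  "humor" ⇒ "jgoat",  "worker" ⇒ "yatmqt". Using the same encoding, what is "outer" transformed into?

agvqt

The shift depends on letter class: consonant p→r is +2, but vowel e→q is +12. Vowels shift forward by 12 and consonants shift forward by 2.
On outer: o(vowel)+12=a, u(vowel)+12=g, t(cons)+2=v, e(vowel)+12=q, r(cons)+2=t.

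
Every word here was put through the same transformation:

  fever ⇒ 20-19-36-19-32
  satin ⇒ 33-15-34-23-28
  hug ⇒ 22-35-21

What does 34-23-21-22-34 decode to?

tight

f is letter #6 and maps to 20: an offset of 14. Each letter is replaced by its alphabet position (a=1..z=26) + 14.
Reversing it on 34-23-21-22-34: 34→(34−14)÷1=20=t, 23→(23−14)÷1=9=i, 21→(21−14)÷1=7=g, 22→(22−14)÷1=8=h, 34→(34−14)÷1=20=t.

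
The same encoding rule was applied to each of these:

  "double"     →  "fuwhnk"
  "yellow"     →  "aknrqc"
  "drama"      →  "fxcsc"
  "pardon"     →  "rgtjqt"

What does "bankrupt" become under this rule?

dgpqtarz

Shifts by position in double: pos 0: d→f (+2), pos 1: o→u (+6), pos 2: u→w (+2), pos 3: b→h (+6) — repeating every 2. It's a Vigenère-style cipher with numeric key [2,6]: position i shifts by key[i mod 2].
For bankrupt: b+2=d, a+6=g, n+2=p, k+6=q, r+2=t, u+6=a, p+2=r, t+6=z.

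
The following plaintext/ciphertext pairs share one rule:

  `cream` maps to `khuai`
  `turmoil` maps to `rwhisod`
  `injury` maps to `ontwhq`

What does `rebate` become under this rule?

hufaru

This is an affine cipher: with a=0,…,z=25, each position x becomes (5x+0) mod 26.
On rebate: r(17)→5·17+0≡7=h; e(4)→5·4+0≡20=u; b(1)→5·1+0≡5=f; a(0)→5·0+0≡0=a; t(19)→5·19+0≡17=r; e(4)→5·4+0≡20=u (all mod 26).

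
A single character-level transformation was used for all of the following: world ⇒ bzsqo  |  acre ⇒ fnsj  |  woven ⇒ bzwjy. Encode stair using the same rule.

xebnc

Shifts by position in world: pos 0: w→b (+5), pos 1: o→z (+11), pos 2: r→s (+1), pos 3: l→q (+5), pos 4: d→o (+11) — repeating every 3. It's a Vigenère-style cipher with numeric key [5,11,1]: position i shifts by key[i mod 3].
On stair: s+5=x, t+11=e, a+1=b, i+5=n, r+11=c.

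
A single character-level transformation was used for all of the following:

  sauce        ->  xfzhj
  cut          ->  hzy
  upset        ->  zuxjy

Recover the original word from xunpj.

Every letter moves 5 places later in the alphabet, wrapping around z→a.
Decoding xunpj: x−5=s, u−5=p, n−5=i, p−5=k, j−5=e.

spike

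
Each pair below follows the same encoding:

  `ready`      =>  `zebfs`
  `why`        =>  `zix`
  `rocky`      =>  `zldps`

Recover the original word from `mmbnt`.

small

The output letters match the input read backwards, each shifted +1: ready reversed is ydaer. The word is reversed, then every letter is shifted forward by 1.
Reversing it on mmbnt: shift back: m−1=l, m−1=l, b−1=a, n−1=m, t−1=s → llams; then reverse → small.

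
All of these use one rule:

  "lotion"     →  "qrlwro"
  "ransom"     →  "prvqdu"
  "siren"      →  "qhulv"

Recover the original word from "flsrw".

The output letters match the input read backwards, each shifted +3: lotion reversed is noitol. The word is reversed, then every letter is shifted forward by 3.
Decoding flsrw: shift back: f−3=c, l−3=i, s−3=p, r−3=o, w−3=t → cipot; then reverse → topic.

topic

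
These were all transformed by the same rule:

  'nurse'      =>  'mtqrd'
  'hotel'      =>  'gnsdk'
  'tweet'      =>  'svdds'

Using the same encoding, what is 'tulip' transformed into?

stkho

Compare letters: n→m is +25, u→t is +25, r→q is +25 — a constant shift. Each letter is shifted forward by 25 in the alphabet (a Caesar shift of +25).
For tulip: t+25=s, u+25=t, l+25=k, i+25=h, p+25=o.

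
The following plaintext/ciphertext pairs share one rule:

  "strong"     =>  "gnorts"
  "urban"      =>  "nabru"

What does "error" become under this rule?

rorre

The output letters match the input read backwards: strong reversed is gnorts. It's just the letters in reverse order.
Applying it to error: reverse → rorre.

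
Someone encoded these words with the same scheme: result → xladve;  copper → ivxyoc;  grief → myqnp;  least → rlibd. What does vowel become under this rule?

bvenv

In result: r→x is +6, e→l is +7, s→a is +8, u→d is +9 — the shift increases by 1 each position. The shift increases by 1 at each position, starting from +6: 6, 7, 8, ….
On vowel: v+6=b, o+7=v, w+8=e, e+9=n, l+10=v.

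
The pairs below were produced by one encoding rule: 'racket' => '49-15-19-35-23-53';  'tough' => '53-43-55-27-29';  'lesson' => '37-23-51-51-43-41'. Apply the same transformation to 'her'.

r(#18)→49 and a(#1)→15: differences scale by 2, so n = 2·pos + 13. The formula is n = 2×(alphabet index, a=1) + 13.
For her: h=8→29, e=5→23, r=18→49.

29-23-49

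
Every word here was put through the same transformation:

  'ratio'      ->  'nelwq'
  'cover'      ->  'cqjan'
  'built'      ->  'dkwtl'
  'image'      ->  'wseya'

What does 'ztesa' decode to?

flame

r(17)→n(13) and a(0)→e(4) fit y≡25x+4 (mod 26); the inverse of 25 mod 26 is 25. Treating letters as 0–25, the rule is x ↦ 25x + 4 (mod 26).
Undoing it on ztesa: z(25)→25·(25−4)≡5=f; t(19)→25·(19−4)≡11=l; e(4)→25·(4−4)≡0=a; s(18)→25·(18−4)≡12=m; a(0)→25·(0−4)≡4=e (all mod 26).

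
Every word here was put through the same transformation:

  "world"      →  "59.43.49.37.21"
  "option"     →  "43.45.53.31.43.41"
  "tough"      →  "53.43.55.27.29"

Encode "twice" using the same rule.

With a=1..z=26, the number is 2·pos + 13.
Applying it to twice: t=20→53, w=23→59, i=9→31, c=3→19, e=5→23.

53.59.31.19.23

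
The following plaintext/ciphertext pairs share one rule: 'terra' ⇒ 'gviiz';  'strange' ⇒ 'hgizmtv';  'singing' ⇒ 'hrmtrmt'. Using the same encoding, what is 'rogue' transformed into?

iltfv

Each pair mirrors across the alphabet (t↔g, e↔v, r↔i): positions sum to 25. This is the alphabet-reversal cipher (Atbash): a becomes z, b becomes y, etc.
Applying it to rogue: r↔i, o↔l, g↔t, u↔f, e↔v.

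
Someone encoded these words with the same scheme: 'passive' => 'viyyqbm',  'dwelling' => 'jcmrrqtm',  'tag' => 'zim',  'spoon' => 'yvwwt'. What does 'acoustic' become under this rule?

The shift depends on letter class: consonant p→v is +6, but vowel a→i is +8. Two shifts are in play — +8 for a/e/i/o/u, +6 for every other letter.
On acoustic: a(vowel)+8=i, c(cons)+6=i, o(vowel)+8=w, u(vowel)+8=c, s(cons)+6=y, t(cons)+6=z, i(vowel)+8=q, c(cons)+6=i.

iiwcyzqi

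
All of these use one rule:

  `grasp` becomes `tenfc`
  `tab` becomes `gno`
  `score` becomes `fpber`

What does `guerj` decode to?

threw

Each letter is shifted forward by 13 in the alphabet (a Caesar shift of +13).
Undoing it on guerj: g−13=t, u−13=h, e−13=r, r−13=e, j−13=w.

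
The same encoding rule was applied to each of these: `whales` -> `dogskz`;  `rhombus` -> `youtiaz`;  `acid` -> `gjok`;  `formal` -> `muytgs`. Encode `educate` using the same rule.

kkajgak

The shift depends on letter class: consonant w→d is +7, but vowel a→g is +6. Two shifts are in play — +6 for a/e/i/o/u, +7 for every other letter.
For educate: e(vowel)+6=k, d(cons)+7=k, u(vowel)+6=a, c(cons)+7=j, a(vowel)+6=g, t(cons)+7=a, e(vowel)+6=k.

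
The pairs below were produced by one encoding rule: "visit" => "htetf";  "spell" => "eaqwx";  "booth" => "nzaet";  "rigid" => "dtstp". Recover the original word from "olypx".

A repeating key of period 2 is used — shifts +12, +11 over and over.
Decoding olypx: o−12=c, l−11=a, y−12=m, p−11=e, x−12=l.

camel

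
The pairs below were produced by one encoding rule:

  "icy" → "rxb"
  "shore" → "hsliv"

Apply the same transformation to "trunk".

Each letter is replaced by its mirror in the alphabet: a↔z, b↔y, c↔x, and so on (the Atbash cipher).
On trunk: t↔g, r↔i, u↔f, n↔m, k↔p.

gifmp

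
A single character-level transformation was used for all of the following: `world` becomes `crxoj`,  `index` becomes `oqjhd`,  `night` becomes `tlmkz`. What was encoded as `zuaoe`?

Shifts by position in world: pos 0: w→c (+6), pos 1: o→r (+3), pos 2: r→x (+6), pos 3: l→o (+3) — repeating every 2. The shifts repeat in a cycle of length 2: positions 0,1,… shift by +6, +3, then the pattern repeats.
Decoding zuaoe: z−6=t, u−3=r, a−6=u, o−3=l, e−6=y.

truly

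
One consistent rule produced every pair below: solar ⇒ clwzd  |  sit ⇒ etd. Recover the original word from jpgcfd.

Two steps: reverse the string, then apply a Caesar shift of +11.
Decoding jpgcfd: shift back: j−11=y, p−11=e, g−11=v, c−11=r, f−11=u, d−11=s → yevrus; then reverse → survey.

survey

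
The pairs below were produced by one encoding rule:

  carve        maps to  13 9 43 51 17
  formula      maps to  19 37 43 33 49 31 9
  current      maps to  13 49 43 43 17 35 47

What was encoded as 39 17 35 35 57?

c(#3)→13 and a(#1)→9: differences scale by 2, so n = 2·pos + 7. The formula is n = 2×(alphabet index, a=1) + 7.
Undoing it on 39 17 35 35 57: 39→(39−7)÷2=16=p, 17→(17−7)÷2=5=e, 35→(35−7)÷2=14=n, 35→(35−7)÷2=14=n, 57→(57−7)÷2=25=y.

penny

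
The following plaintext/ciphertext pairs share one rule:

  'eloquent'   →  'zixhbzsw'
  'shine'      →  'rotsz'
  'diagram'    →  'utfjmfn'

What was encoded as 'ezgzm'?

Each letter's alphabet position (a=0..z=25) is mapped through 5·x+5 mod 26 — an affine cipher.
Decoding ezgzm: e(4)→21·(4−5)≡5=f; z(25)→21·(25−5)≡4=e; g(6)→21·(6−5)≡21=v; z(25)→21·(25−5)≡4=e; m(12)→21·(12−5)≡17=r (all mod 26).

fever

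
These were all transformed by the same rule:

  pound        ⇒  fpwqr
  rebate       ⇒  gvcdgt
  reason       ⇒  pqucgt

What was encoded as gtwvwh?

future

The output letters match the input read backwards, each shifted +2: pound reversed is dnuop. The word is reversed, then every letter is shifted forward by 2.
Reversing it on gtwvwh: shift back: g−2=e, t−2=r, w−2=u, v−2=t, w−2=u, h−2=f → erutuf; then reverse → future.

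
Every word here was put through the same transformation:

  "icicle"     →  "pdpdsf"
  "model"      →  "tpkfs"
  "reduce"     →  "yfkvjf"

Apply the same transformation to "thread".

aiyfhe

Shifts by position in icicle: pos 0: i→p (+7), pos 1: c→d (+1), pos 2: i→p (+7), pos 3: c→d (+1) — repeating every 2. It's a Vigenère-style cipher with numeric key [7,1]: position i shifts by key[i mod 2].
Applying it to thread: t+7=a, h+1=i, r+7=y, e+1=f, a+7=h, d+1=e.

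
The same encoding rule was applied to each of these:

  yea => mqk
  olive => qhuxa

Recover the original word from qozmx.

lance

The output letters match the input read backwards, each shifted +12: yea reversed is aey. Read the word backwards and shift each letter +12.
Undoing it on qozmx: shift back: q−12=e, o−12=c, z−12=n, m−12=a, x−12=l → ecnal; then reverse → lance.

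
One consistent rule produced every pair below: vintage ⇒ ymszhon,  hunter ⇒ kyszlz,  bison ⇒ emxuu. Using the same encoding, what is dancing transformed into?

gesipvp

Each letter shifts forward by (position + 3), i.e. 3, 4, 5, … — the shift grows by one for each successive letter.
Applying it to dancing: d+3=g, a+4=e, n+5=s, c+6=i, i+7=p, n+8=v, g+9=p.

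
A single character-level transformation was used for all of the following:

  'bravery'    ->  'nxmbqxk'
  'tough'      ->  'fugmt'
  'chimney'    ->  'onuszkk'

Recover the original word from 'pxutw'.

drink

The shifts repeat in a cycle of length 2: positions 0,1,… shift by +12, +6, then the pattern repeats.
Reversing it on pxutw: p−12=d, x−6=r, u−12=i, t−6=n, w−12=k.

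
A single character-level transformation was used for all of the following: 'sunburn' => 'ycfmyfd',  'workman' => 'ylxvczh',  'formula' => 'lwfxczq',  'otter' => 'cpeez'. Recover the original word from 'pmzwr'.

The word is reversed, then every letter is shifted forward by 11.
Reversing it on pmzwr: shift back: p−11=e, m−11=b, z−11=o, w−11=l, r−11=g → ebolg; then reverse → globe.

globe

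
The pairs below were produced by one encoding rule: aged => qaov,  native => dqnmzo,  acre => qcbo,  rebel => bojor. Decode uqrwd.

salon

a(0)→q(16) and g(6)→a(0) fit y≡19x+16 (mod 26); the inverse of 19 mod 26 is 11. Treating letters as 0–25, the rule is x ↦ 19x + 16 (mod 26).
Decoding uqrwd: u(20)→11·(20−16)≡18=s; q(16)→11·(16−16)≡0=a; r(17)→11·(17−16)≡11=l; w(22)→11·(22−16)≡14=o; d(3)→11·(3−16)≡13=n (all mod 26).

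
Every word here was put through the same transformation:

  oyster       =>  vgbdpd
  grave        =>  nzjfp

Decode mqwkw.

In oyster: o→v is +7, y→g is +8, s→b is +9, t→d is +10 — the shift increases by 1 each position. The shift increases by 1 at each position, starting from +7: 7, 8, 9, ….
Undoing it on mqwkw: m−7=f, q−8=i, w−9=n, k−10=a, w−11=l.

final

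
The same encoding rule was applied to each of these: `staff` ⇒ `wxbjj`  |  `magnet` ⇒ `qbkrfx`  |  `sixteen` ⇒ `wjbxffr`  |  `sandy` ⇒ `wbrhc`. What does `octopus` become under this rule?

Two shifts are in play — +1 for a/e/i/o/u, +4 for every other letter.
For octopus: o(vowel)+1=p, c(cons)+4=g, t(cons)+4=x, o(vowel)+1=p, p(cons)+4=t, u(vowel)+1=v, s(cons)+4=w.

pgxptvw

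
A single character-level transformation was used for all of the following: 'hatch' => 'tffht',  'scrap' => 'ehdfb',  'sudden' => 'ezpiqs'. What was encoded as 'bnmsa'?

Shifts by position in hatch: pos 0: h→t (+12), pos 1: a→f (+5), pos 2: t→f (+12), pos 3: c→h (+5) — repeating every 2. It's a Vigenère-style cipher with numeric key [12,5]: position i shifts by key[i mod 2].
Decoding bnmsa: b−12=p, n−5=i, m−12=a, s−5=n, a−12=o.

piano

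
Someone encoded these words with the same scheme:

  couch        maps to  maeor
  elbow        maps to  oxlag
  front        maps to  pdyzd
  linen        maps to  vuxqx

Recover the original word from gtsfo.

Shifts by position in couch: pos 0: c→m (+10), pos 1: o→a (+12), pos 2: u→e (+10), pos 3: c→o (+12) — repeating every 2. A repeating key of period 2 is used — shifts +10, +12 over and over.
Decoding gtsfo: g−10=w, t−12=h, s−10=i, f−12=t, o−10=e.

white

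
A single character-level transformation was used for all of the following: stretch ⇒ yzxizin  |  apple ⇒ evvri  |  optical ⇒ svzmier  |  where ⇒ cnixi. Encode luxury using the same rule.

rydyxe

The shift depends on letter class: consonant s→y is +6, but vowel e→i is +4. Two shifts are in play — +4 for a/e/i/o/u, +6 for every other letter.
Applying it to luxury: l(cons)+6=r, u(vowel)+4=y, x(cons)+6=d, u(vowel)+4=y, r(cons)+6=x, y(cons)+6=e.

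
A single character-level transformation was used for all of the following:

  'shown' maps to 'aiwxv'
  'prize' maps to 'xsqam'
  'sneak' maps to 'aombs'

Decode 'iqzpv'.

Shifts by position in shown: pos 0: s→a (+8), pos 1: h→i (+1), pos 2: o→w (+8), pos 3: w→x (+1) — repeating every 2. It's a Vigenère-style cipher with numeric key [8,1]: position i shifts by key[i mod 2].
Decoding iqzpv: i−8=a, q−1=p, z−8=r, p−1=o, v−8=n.

apron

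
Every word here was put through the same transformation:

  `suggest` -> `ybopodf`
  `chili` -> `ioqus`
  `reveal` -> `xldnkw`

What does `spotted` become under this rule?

ywwcdpp

In suggest: s→y is +6, u→b is +7, g→o is +8, g→p is +9 — the shift increases by 1 each position. Each letter shifts forward by (position + 6), i.e. 6, 7, 8, … — the shift grows by one for each successive letter.
On spotted: s+6=y, p+7=w, o+8=w, t+9=c, t+10=d, e+11=p, d+12=p.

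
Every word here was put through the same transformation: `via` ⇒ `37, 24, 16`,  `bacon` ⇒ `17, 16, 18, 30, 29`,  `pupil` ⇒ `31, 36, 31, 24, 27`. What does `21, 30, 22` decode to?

fog

v is letter #22 and maps to 37: an offset of 15. Each letter is replaced by its alphabet position (a=1..z=26) + 15.
Undoing it on 21, 30, 22: 21→(21−15)÷1=6=f, 30→(30−15)÷1=15=o, 22→(22−15)÷1=7=g.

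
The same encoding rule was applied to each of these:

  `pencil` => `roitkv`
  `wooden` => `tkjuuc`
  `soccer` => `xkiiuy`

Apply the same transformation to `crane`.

ktgxi

The output letters match the input read backwards, each shifted +6: pencil reversed is licnep. The word is reversed, then every letter is shifted forward by 6.
On crane: reverse → enarc; then shift: e+6=k, n+6=t, a+6=g, r+6=x, c+6=i.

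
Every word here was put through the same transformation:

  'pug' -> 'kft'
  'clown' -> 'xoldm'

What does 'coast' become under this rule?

xlzhg

Each pair mirrors across the alphabet (p↔k, u↔f, g↔t): positions sum to 25. Each letter is replaced by its mirror in the alphabet: a↔z, b↔y, c↔x, and so on (the Atbash cipher).
For coast: c↔x, o↔l, a↔z, s↔h, t↔g.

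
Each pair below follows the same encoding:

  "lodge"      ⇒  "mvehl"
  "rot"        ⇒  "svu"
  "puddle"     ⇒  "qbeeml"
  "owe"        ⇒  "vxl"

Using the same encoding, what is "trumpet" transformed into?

The shift depends on letter class: consonant l→m is +1, but vowel o→v is +7. Two shifts are in play — +7 for a/e/i/o/u, +1 for every other letter.
On trumpet: t(cons)+1=u, r(cons)+1=s, u(vowel)+7=b, m(cons)+1=n, p(cons)+1=q, e(vowel)+7=l, t(cons)+1=u.

usbnqlu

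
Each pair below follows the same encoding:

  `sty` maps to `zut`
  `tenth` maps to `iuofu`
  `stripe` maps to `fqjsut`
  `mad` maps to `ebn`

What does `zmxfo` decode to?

The output letters match the input read backwards, each shifted +1: sty reversed is yts. Two steps: reverse the string, then apply a Caesar shift of +1.
Undoing it on zmxfo: shift back: z−1=y, m−1=l, x−1=w, f−1=e, o−1=n → ylwen; then reverse → newly.

newly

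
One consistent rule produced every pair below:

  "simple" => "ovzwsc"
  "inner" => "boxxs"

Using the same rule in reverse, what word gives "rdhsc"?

sixth

The output letters match the input read backwards, each shifted +10: simple reversed is elpmis. Two steps: reverse the string, then apply a Caesar shift of +10.
Decoding rdhsc: shift back: r−10=h, d−10=t, h−10=x, s−10=i, c−10=s → htxis; then reverse → sixth.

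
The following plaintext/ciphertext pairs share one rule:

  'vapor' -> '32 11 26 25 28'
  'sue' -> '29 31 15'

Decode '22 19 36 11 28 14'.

lizard

v is letter #22 and maps to 32: an offset of 10. The number is (letter's place in the alphabet, a=1) + 10.
Undoing it on 22 19 36 11 28 14: 22→(22−10)÷1=12=l, 19→(19−10)÷1=9=i, 36→(36−10)÷1=26=z, 11→(11−10)÷1=1=a, 28→(28−10)÷1=18=r, 14→(14−10)÷1=4=d.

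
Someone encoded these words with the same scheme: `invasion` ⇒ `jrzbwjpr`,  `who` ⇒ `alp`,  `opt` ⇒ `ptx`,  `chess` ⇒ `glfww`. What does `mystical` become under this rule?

The shift depends on letter class: consonant n→r is +4, but vowel i→j is +1. Vowels shift forward by 1 and consonants shift forward by 4.
Applying it to mystical: m(cons)+4=q, y(cons)+4=c, s(cons)+4=w, t(cons)+4=x, i(vowel)+1=j, c(cons)+4=g, a(vowel)+1=b, l(cons)+4=p.

qcwxjgbp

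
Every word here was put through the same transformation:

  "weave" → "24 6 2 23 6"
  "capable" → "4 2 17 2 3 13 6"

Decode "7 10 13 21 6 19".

The number is (letter's place in the alphabet, a=1) + 1.
Reversing it on 7 10 13 21 6 19: 7→(7−1)÷1=6=f, 10→(10−1)÷1=9=i, 13→(13−1)÷1=12=l, 21→(21−1)÷1=20=t, 6→(6−1)÷1=5=e, 19→(19−1)÷1=18=r.

filter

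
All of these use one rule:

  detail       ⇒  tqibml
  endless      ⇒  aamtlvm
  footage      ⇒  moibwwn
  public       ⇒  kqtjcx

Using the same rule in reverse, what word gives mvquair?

jasmine

The output letters match the input read backwards, each shifted +8: detail reversed is liated. The word is reversed, then every letter is shifted forward by 8.
Reversing it on mvquair: shift back: m−8=e, v−8=n, q−8=i, u−8=m, a−8=s, i−8=a, r−8=j → enimsaj; then reverse → jasmine.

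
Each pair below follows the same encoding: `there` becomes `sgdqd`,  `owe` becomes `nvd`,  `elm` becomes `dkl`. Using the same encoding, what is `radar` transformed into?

qzczq

Each letter is shifted forward by 25 in the alphabet (a Caesar shift of +25).
For radar: r+25=q, a+25=z, d+25=c, a+25=z, r+25=q.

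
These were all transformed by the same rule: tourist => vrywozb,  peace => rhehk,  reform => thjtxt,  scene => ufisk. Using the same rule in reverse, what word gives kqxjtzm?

intense

Letter i (0-indexed) is shifted by i+2, so successive shifts are 2, 3, 4, ….
Decoding kqxjtzm: k−2=i, q−3=n, x−4=t, j−5=e, t−6=n, z−7=s, m−8=e.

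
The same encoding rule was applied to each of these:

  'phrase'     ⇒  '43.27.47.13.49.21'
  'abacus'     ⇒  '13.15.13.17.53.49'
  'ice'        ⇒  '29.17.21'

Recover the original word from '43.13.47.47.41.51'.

parrot

p(#16)→43 and h(#8)→27: differences scale by 2, so n = 2·pos + 11. With a=1..z=26, the number is 2·pos + 11.
Reversing it on 43.13.47.47.41.51: 43→(43−11)÷2=16=p, 13→(13−11)÷2=1=a, 47→(47−11)÷2=18=r, 47→(47−11)÷2=18=r, 41→(41−11)÷2=15=o, 51→(51−11)÷2=20=t.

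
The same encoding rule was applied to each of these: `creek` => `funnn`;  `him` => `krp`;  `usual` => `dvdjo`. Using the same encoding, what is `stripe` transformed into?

Two shifts are in play — +9 for a/e/i/o/u, +3 for every other letter.
For stripe: s(cons)+3=v, t(cons)+3=w, r(cons)+3=u, i(vowel)+9=r, p(cons)+3=s, e(vowel)+9=n.

vwursn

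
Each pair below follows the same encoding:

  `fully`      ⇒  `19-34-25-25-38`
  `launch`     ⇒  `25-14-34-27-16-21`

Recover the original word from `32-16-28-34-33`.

scout

f is letter #6 and maps to 19: an offset of 13. Each letter is replaced by its alphabet position (a=1..z=26) + 13.
Reversing it on 32-16-28-34-33: 32→(32−13)÷1=19=s, 16→(16−13)÷1=3=c, 28→(28−13)÷1=15=o, 34→(34−13)÷1=21=u, 33→(33−13)÷1=20=t.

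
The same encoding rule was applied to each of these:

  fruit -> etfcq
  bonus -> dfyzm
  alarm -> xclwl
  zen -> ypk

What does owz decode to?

old

The word is reversed, then every letter is shifted forward by 11.
Undoing it on owz: shift back: o−11=d, w−11=l, z−11=o → dlo; then reverse → old.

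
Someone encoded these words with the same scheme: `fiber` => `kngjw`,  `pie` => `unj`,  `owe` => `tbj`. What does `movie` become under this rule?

It's a constant shift of +5 (ROT5).
Applying it to movie: m+5=r, o+5=t, v+5=a, i+5=n, e+5=j.

rtanj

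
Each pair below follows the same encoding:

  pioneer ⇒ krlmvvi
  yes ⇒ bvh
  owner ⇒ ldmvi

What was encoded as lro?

oil

Letters are reflected about the middle of the alphabet (position → 25−position): Atbash.
Undoing it on lro: l↔o, r↔i, o↔l.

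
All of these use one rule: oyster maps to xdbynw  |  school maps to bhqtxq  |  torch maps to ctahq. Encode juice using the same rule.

szrhn

It's a Vigenère-style cipher with numeric key [9,5]: position i shifts by key[i mod 2].
On juice: j+9=s, u+5=z, i+9=r, c+5=h, e+9=n.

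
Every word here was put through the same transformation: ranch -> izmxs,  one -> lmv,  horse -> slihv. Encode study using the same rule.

Each letter is replaced by its mirror in the alphabet: a↔z, b↔y, c↔x, and so on (the Atbash cipher).
On study: s↔h, t↔g, u↔f, d↔w, y↔b.

hgfwb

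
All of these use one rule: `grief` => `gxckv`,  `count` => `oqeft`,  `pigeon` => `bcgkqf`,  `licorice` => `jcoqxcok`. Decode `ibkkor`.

g(6)→g(6) and r(17)→x(23) fit y≡11x+18 (mod 26); the inverse of 11 mod 26 is 19. Each letter's alphabet position (a=0..z=25) is mapped through 11·x+18 mod 26 — an affine cipher.
Decoding ibkkor: i(8)→19·(8−18)≡18=s; b(1)→19·(1−18)≡15=p; k(10)→19·(10−18)≡4=e; k(10)→19·(10−18)≡4=e; o(14)→19·(14−18)≡2=c; r(17)→19·(17−18)≡7=h (all mod 26).

speech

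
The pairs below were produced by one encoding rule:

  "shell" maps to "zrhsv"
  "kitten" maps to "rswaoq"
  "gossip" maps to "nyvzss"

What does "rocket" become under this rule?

yyfrow

Shifts by position in shell: pos 0: s→z (+7), pos 1: h→r (+10), pos 2: e→h (+3), pos 3: l→s (+7), pos 4: l→v (+10) — repeating every 3. It's a Vigenère-style cipher with numeric key [7,10,3]: position i shifts by key[i mod 3].
On rocket: r+7=y, o+10=y, c+3=f, k+7=r, e+10=o, t+3=w.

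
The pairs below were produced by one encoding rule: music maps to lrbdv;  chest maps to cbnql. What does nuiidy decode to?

puzzle

The output letters match the input read backwards, each shifted +9: music reversed is cisum. The word is reversed, then every letter is shifted forward by 9.
Undoing it on nuiidy: shift back: n−9=e, u−9=l, i−9=z, i−9=z, d−9=u, y−9=p → elzzup; then reverse → puzzle.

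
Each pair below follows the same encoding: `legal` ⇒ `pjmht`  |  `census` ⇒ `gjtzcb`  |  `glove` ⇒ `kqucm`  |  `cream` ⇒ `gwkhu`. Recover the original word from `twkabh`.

Letter i (0-indexed) is shifted by i+4, so successive shifts are 4, 5, 6, ….
Decoding twkabh: t−4=p, w−5=r, k−6=e, a−7=t, b−8=t, h−9=y.

pretty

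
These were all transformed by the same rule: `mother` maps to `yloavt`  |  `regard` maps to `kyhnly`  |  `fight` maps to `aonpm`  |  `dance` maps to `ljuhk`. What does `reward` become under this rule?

The output letters match the input read backwards, each shifted +7: mother reversed is rehtom. Two steps: reverse the string, then apply a Caesar shift of +7.
On reward: reverse → drawer; then shift: d+7=k, r+7=y, a+7=h, w+7=d, e+7=l, r+7=y.

kyhdly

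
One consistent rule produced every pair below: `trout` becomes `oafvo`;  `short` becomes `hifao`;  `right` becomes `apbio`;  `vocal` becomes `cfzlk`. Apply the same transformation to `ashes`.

lhinh

t(19)→o(14) and r(17)→a(0) fit y≡7x+11 (mod 26); the inverse of 7 mod 26 is 15. Each letter's alphabet position (a=0..z=25) is mapped through 7·x+11 mod 26 — an affine cipher.
On ashes: a(0)→7·0+11≡11=l; s(18)→7·18+11≡7=h; h(7)→7·7+11≡8=i; e(4)→7·4+11≡13=n; s(18)→7·18+11≡7=h (all mod 26).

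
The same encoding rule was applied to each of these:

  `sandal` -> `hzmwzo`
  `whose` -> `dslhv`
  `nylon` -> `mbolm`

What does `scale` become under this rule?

hxzov

Each pair mirrors across the alphabet (s↔h, a↔z, n↔m): positions sum to 25. This is the alphabet-reversal cipher (Atbash): a becomes z, b becomes y, etc.
On scale: s↔h, c↔x, a↔z, l↔o, e↔v.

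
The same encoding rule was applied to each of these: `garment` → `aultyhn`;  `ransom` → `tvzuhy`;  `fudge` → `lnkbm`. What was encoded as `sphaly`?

retail

The word is reversed, then every letter is shifted forward by 7.
Reversing it on sphaly: shift back: s−7=l, p−7=i, h−7=a, a−7=t, l−7=e, y−7=r → liater; then reverse → retail.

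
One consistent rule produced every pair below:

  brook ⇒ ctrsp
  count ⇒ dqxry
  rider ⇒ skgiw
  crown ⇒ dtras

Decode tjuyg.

shrub

In brook: b→c is +1, r→t is +2, o→r is +3, o→s is +4 — the shift increases by 1 each position. Each letter shifts forward by (position + 1), i.e. 1, 2, 3, … — the shift grows by one for each successive letter.
Reversing it on tjuyg: t−1=s, j−2=h, u−3=r, y−4=u, g−5=b.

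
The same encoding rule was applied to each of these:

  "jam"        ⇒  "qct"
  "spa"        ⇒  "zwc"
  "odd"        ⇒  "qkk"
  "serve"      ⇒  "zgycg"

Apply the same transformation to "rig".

ykn

The rule splits by letter class: vowels +2, consonants +7.
On rig: r(cons)+7=y, i(vowel)+2=k, g(cons)+7=n.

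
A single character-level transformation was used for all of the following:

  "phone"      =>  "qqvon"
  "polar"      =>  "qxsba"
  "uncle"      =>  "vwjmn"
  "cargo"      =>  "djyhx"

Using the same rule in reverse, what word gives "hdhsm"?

Shifts by position in phone: pos 0: p→q (+1), pos 1: h→q (+9), pos 2: o→v (+7), pos 3: n→o (+1), pos 4: e→n (+9) — repeating every 3. It's a Vigenère-style cipher with numeric key [1,9,7]: position i shifts by key[i mod 3].
Decoding hdhsm: h−1=g, d−9=u, h−7=a, s−1=r, m−9=d.

guard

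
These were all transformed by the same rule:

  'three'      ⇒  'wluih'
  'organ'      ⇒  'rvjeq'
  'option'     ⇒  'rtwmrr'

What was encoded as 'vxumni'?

strike

Shifts by position in three: pos 0: t→w (+3), pos 1: h→l (+4), pos 2: r→u (+3), pos 3: e→i (+4) — repeating every 2. The shifts repeat in a cycle of length 2: positions 0,1,… shift by +3, +4, then the pattern repeats.
Decoding vxumni: v−3=s, x−4=t, u−3=r, m−4=i, n−3=k, i−4=e.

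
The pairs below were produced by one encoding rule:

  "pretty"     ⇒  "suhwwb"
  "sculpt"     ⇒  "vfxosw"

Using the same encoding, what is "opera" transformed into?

rshud

Compare letters: p→s is +3, r→u is +3, e→h is +3 — a constant shift. Every letter moves 3 places later in the alphabet, wrapping around z→a.
On opera: o+3=r, p+3=s, e+3=h, r+3=u, a+3=d.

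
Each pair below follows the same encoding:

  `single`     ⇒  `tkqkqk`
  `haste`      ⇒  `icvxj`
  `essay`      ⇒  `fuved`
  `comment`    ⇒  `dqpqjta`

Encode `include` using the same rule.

jpfpzjl

The shift increases by 1 at each position, starting from +1: 1, 2, 3, ….
Applying it to include: i+1=j, n+2=p, c+3=f, l+4=p, u+5=z, d+6=j, e+7=l.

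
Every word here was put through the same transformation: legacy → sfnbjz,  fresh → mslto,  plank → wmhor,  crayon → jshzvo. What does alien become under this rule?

hmpfu

Shifts by position in legacy: pos 0: l→s (+7), pos 1: e→f (+1), pos 2: g→n (+7), pos 3: a→b (+1) — repeating every 2. A repeating key of period 2 is used — shifts +7, +1 over and over.
For alien: a+7=h, l+1=m, i+7=p, e+1=f, n+7=u.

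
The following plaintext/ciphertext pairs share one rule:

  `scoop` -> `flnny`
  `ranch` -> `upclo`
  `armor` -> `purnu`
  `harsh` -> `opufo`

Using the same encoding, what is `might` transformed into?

This is an affine cipher: with a=0,…,z=25, each position x becomes (11x+15) mod 26.
On might: m(12)→11·12+15≡17=r; i(8)→11·8+15≡25=z; g(6)→11·6+15≡3=d; h(7)→11·7+15≡14=o; t(19)→11·19+15≡16=q (all mod 26).

rzdoq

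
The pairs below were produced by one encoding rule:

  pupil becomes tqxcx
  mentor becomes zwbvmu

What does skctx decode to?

The output letters match the input read backwards, each shifted +8: pupil reversed is lipup. The word is reversed, then every letter is shifted forward by 8.
Decoding skctx: shift back: s−8=k, k−8=c, c−8=u, t−8=l, x−8=p → kculp; then reverse → pluck.

pluck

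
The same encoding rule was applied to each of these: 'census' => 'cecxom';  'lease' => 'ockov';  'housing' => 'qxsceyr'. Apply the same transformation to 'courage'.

The output letters match the input read backwards, each shifted +10: census reversed is susnec. The word is reversed, then every letter is shifted forward by 10.
For courage: reverse → egaruoc; then shift: e+10=o, g+10=q, a+10=k, r+10=b, u+10=e, o+10=y, c+10=m.

oqkbeym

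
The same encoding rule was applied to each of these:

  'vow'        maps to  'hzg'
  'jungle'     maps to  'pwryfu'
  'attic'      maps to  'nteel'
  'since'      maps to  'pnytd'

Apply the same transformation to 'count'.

eyfzn

The output letters match the input read backwards, each shifted +11: vow reversed is wov. Two steps: reverse the string, then apply a Caesar shift of +11.
On count: reverse → tnuoc; then shift: t+11=e, n+11=y, u+11=f, o+11=z, c+11=n.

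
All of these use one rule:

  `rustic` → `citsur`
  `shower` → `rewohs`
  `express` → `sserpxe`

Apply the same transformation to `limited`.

detimil

The output letters match the input read backwards: rustic reversed is citsur. The word is simply reversed.
For limited: reverse → detimil.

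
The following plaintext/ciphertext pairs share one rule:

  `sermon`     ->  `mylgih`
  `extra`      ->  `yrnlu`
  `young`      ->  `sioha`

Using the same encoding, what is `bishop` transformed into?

vcmbij

Compare letters: s→m is +20, e→y is +20, r→l is +20 — a constant shift. Every letter moves 20 places later in the alphabet, wrapping around z→a.
On bishop: b+20=v, i+20=c, s+20=m, h+20=b, o+20=i, p+20=j.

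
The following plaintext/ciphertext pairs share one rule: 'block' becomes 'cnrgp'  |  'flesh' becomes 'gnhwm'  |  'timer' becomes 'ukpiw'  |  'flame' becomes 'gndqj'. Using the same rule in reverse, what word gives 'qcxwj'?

pause

In block: b→c is +1, l→n is +2, o→r is +3, c→g is +4 — the shift increases by 1 each position. The shift increases by 1 at each position, starting from +1: 1, 2, 3, ….
Decoding qcxwj: q−1=p, c−2=a, x−3=u, w−4=s, j−5=e.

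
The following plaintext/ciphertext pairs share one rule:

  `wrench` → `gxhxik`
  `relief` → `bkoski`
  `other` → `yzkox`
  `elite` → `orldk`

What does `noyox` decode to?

Shifts by position in wrench: pos 0: w→g (+10), pos 1: r→x (+6), pos 2: e→h (+3), pos 3: n→x (+10), pos 4: c→i (+6), pos 5: h→k (+3) — repeating every 3. It's a Vigenère-style cipher with numeric key [10,6,3]: position i shifts by key[i mod 3].
Reversing it on noyox: n−10=d, o−6=i, y−3=v, o−10=e, x−6=r.

diver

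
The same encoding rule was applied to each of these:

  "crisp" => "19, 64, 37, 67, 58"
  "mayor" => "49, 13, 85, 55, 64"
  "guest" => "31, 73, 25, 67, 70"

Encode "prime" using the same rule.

58, 64, 37, 49, 25

c(#3)→19 and r(#18)→64: differences scale by 3, so n = 3·pos + 10. The formula is n = 3×(alphabet index, a=1) + 10.
On prime: p=16→58, r=18→64, i=9→37, m=13→49, e=5→25.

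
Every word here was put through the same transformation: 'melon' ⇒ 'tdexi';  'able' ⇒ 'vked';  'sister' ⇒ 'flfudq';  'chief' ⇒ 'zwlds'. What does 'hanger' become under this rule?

m(12)→t(19) and e(4)→d(3) fit y≡15x+21 (mod 26); the inverse of 15 mod 26 is 7. Treating letters as 0–25, the rule is x ↦ 15x + 21 (mod 26).
For hanger: h(7)→15·7+21≡22=w; a(0)→15·0+21≡21=v; n(13)→15·13+21≡8=i; g(6)→15·6+21≡7=h; e(4)→15·4+21≡3=d; r(17)→15·17+21≡16=q (all mod 26).

wvihdq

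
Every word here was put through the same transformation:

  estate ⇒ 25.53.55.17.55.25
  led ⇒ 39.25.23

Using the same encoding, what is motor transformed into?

With a=1..z=26, the number is 2·pos + 15.
For motor: m=13→41, o=15→45, t=20→55, o=15→45, r=18→51.

41.45.55.45.51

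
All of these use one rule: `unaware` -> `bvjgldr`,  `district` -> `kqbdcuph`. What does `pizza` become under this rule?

wqijl

In unaware: u→b is +7, n→v is +8, a→j is +9, w→g is +10 — the shift increases by 1 each position. The shift increases by 1 at each position, starting from +7: 7, 8, 9, ….
Applying it to pizza: p+7=w, i+8=q, z+9=i, z+10=j, a+11=l.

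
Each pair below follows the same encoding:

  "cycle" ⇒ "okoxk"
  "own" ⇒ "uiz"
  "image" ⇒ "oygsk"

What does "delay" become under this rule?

The shift depends on letter class: consonant c→o is +12, but vowel e→k is +6. Two shifts are in play — +6 for a/e/i/o/u, +12 for every other letter.
On delay: d(cons)+12=p, e(vowel)+6=k, l(cons)+12=x, a(vowel)+6=g, y(cons)+12=k.

pkxgk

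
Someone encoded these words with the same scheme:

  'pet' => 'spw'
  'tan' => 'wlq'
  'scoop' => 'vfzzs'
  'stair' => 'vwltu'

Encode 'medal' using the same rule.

The shift depends on letter class: consonant p→s is +3, but vowel e→p is +11. Two shifts are in play — +11 for a/e/i/o/u, +3 for every other letter.
Applying it to medal: m(cons)+3=p, e(vowel)+11=p, d(cons)+3=g, a(vowel)+11=l, l(cons)+3=o.

ppglo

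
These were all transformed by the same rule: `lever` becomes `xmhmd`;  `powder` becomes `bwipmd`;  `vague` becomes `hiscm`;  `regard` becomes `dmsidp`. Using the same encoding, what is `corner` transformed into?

owdzmd

The rule splits by letter class: vowels +8, consonants +12.
On corner: c(cons)+12=o, o(vowel)+8=w, r(cons)+12=d, n(cons)+12=z, e(vowel)+8=m, r(cons)+12=d.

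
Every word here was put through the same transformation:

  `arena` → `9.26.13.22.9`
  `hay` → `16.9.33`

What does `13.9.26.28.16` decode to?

earth

a is letter #1 and maps to 9: an offset of 8. Letters become their 1-based position plus 8 (so a→9, b→10, …).
Undoing it on 13.9.26.28.16: 13→(13−8)÷1=5=e, 9→(9−8)÷1=1=a, 26→(26−8)÷1=18=r, 28→(28−8)÷1=20=t, 16→(16−8)÷1=8=h.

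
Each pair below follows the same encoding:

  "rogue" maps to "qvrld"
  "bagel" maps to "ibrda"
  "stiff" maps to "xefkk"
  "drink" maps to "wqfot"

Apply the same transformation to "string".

xeqfor

Each letter's alphabet position (a=0..z=25) is mapped through 7·x+1 mod 26 — an affine cipher.
Applying it to string: s(18)→7·18+1≡23=x; t(19)→7·19+1≡4=e; r(17)→7·17+1≡16=q; i(8)→7·8+1≡5=f; n(13)→7·13+1≡14=o; g(6)→7·6+1≡17=r (all mod 26).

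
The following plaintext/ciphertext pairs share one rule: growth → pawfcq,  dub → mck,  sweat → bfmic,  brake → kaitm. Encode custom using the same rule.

The shift depends on letter class: consonant g→p is +9, but vowel o→w is +8. Two shifts are in play — +8 for a/e/i/o/u, +9 for every other letter.
For custom: c(cons)+9=l, u(vowel)+8=c, s(cons)+9=b, t(cons)+9=c, o(vowel)+8=w, m(cons)+9=v.

lcbcwv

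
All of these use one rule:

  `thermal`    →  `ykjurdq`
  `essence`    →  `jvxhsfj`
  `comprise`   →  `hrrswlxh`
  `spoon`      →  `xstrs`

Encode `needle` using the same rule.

shjgqh

Shifts by position in thermal: pos 0: t→y (+5), pos 1: h→k (+3), pos 2: e→j (+5), pos 3: r→u (+3) — repeating every 2. The shifts repeat in a cycle of length 2: positions 0,1,… shift by +5, +3, then the pattern repeats.
Applying it to needle: n+5=s, e+3=h, e+5=j, d+3=g, l+5=q, e+3=h.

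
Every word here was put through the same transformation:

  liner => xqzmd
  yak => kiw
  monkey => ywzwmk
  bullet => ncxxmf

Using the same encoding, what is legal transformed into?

xmsix

Two shifts are in play — +8 for a/e/i/o/u, +12 for every other letter.
On legal: l(cons)+12=x, e(vowel)+8=m, g(cons)+12=s, a(vowel)+8=i, l(cons)+12=x.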